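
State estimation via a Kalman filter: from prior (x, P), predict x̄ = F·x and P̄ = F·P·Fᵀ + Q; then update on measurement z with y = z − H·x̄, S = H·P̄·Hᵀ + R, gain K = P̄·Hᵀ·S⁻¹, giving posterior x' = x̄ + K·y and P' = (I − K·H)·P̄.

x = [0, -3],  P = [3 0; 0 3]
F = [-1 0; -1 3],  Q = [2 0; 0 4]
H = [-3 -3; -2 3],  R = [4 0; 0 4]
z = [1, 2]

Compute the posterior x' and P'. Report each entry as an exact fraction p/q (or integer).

x̄ = F·x = [0, -9]
P̄ = F·P·Fᵀ + Q = [5 3; 3 34]
y = z − H·x̄ = [-26, 29]
S = H·P̄·Hᵀ + R = [409 -285; -285 294]
K = P̄·Hᵀ·S⁻¹ = [-2447/13007 -7249/39021; -1758/13007 2543/13007]
x' = x̄ + K·y = [-19355/39021, 2392/13007]
P' = (I − K·H)·P̄ = [11672/39021 -628/13007; -628/13007 2972/13007]

x' = [-19355/39021, 2392/13007]
P' = [11672/39021 -628/13007; -628/13007 2972/13007]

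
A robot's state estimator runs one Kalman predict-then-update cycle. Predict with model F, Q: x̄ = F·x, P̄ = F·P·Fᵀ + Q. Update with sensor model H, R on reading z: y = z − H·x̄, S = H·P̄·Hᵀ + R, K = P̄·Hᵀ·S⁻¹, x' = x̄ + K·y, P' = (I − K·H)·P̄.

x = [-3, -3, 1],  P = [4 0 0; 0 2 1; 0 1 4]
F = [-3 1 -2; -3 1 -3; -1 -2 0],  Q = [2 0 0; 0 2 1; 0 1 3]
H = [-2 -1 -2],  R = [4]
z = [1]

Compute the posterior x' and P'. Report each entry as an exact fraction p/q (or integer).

x' = [-441/121, -707/121, 744/121]
P' = [3527/726 896/363 -1351/242; 896/363 2512/363 -646/121; -1351/242 -646/121 2043/242]

x̄ = F·x = [4, 3, 9]
P̄ = F·P·Fᵀ + Q = [52 57 12; 57 70 15; 12 15 15]
y = z − H·x̄ = [30]
S = H·P̄·Hᵀ + R = [726]
K = P̄·Hᵀ·S⁻¹ = [-185/726; -107/363; -23/242]
x' = x̄ + K·y = [-441/121, -707/121, 744/121]
P' = (I − K·H)·P̄ = [3527/726 896/363 -1351/242; 896/363 2512/363 -646/121; -1351/242 -646/121 2043/242]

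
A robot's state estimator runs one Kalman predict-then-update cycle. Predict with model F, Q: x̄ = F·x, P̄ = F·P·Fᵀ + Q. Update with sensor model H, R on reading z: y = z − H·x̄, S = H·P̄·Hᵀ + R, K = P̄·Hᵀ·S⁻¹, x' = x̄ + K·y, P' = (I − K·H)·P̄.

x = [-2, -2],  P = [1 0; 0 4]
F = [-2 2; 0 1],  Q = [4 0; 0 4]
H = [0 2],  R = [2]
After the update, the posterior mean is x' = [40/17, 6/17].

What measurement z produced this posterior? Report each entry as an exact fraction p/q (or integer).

x̄ = F·x = [0, -2]
P̄ = F·P·Fᵀ + Q = [24 8; 8 8]
S = H·P̄·Hᵀ + R = [34]
K = P̄·Hᵀ·S⁻¹ = [8/17; 8/17]
x' − x̄ = [40/17, 40/17] = K·y
y = (KᵀK)⁻¹·Kᵀ·(x' − x̄) = [5]
z = y + H·x̄ = [5] + [-4] = [1]

z = [1]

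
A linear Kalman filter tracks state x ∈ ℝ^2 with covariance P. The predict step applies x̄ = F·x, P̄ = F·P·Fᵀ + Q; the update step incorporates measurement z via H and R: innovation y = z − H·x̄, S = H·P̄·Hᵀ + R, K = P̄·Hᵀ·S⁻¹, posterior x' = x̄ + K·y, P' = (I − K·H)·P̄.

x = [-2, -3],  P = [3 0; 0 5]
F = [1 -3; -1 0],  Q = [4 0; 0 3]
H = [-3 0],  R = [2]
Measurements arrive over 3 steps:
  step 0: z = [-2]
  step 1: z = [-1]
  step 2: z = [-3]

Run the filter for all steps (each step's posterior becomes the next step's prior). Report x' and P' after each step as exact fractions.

step 0: x̄ = F·x = [7, 2]
step 0: P̄ = F·P·Fᵀ + Q = [52 -3; -3 6]
step 0: y = z − H·x̄ = [19]
step 0: S = H·P̄·Hᵀ + R = [470]
step 0: K = P̄·Hᵀ·S⁻¹ = [-78/235; 9/470]
step 0: x' = x̄ + K·y = [163/235, 1111/470]
step 0: P' = (I − K·H)·P̄ = [52/235 -3/235; -3/235 2739/470]
step 1: x̄ = F·x = [-3007/470, -163/235]
step 1: P̄ = F·P·Fᵀ + Q = [26671/470 -61/235; -61/235 757/235]
step 1: y = z − H·x̄ = [-9491/470]
step 1: S = H·P̄·Hᵀ + R = [240979/470]
step 1: K = P̄·Hᵀ·S⁻¹ = [-80013/240979; 366/240979]
step 1: x' = x̄ + K·y = [73999/240979, -174538/240979]
step 1: P' = (I − K·H)·P̄ = [53342/240979 -244/240979; -244/240979 775975/240979]
step 2: x̄ = F·x = [597613/240979, -73999/240979]
step 2: P̄ = F·P·Fᵀ + Q = [8002497/240979 -54074/240979; -54074/240979 776279/240979]
step 2: y = z − H·x̄ = [1069902/240979]
step 2: S = H·P̄·Hᵀ + R = [72504431/240979]
step 2: K = P̄·Hᵀ·S⁻¹ = [-24007491/72504431; 162222/72504431]
step 2: x' = x̄ + K·y = [73217699/72504431, -21544175/72504431]
step 2: P' = (I − K·H)·P̄ = [16004994/72504431 -108148/72504431; -108148/72504431 233453335/72504431]

step 0: x' = [163/235, 1111/470], P' = [52/235 -3/235; -3/235 2739/470]
step 1: x' = [73999/240979, -174538/240979], P' = [53342/240979 -244/240979; -244/240979 775975/240979]
step 2: x' = [73217699/72504431, -21544175/72504431], P' = [16004994/72504431 -108148/72504431; -108148/72504431 233453335/72504431]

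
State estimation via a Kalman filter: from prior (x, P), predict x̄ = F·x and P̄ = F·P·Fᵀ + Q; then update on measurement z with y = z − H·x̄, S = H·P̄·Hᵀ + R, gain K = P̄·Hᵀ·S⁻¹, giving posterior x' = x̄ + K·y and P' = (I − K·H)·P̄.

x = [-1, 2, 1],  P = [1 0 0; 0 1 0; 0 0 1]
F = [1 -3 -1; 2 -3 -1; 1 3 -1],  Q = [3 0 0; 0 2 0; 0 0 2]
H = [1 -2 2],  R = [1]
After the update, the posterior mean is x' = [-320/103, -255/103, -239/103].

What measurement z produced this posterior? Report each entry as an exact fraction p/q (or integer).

x̄ = F·x = [-8, -9, 4]
P̄ = F·P·Fᵀ + Q = [14 12 -7; 12 16 -6; -7 -6 13]
S = H·P̄·Hᵀ + R = [103]
K = P̄·Hᵀ·S⁻¹ = [-24/103; -32/103; 31/103]
x' − x̄ = [504/103, 672/103, -651/103] = K·y
y = (KᵀK)⁻¹·Kᵀ·(x' − x̄) = [-21]
z = y + H·x̄ = [-21] + [18] = [-3]

z = [-3]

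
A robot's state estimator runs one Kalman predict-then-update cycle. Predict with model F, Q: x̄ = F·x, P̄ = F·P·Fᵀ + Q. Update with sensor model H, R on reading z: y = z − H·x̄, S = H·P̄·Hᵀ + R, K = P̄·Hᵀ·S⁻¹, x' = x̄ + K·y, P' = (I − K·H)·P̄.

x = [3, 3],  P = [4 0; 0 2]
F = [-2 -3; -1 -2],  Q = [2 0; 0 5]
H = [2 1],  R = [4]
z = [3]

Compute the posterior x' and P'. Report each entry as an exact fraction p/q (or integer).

x̄ = F·x = [-15, -9]
P̄ = F·P·Fᵀ + Q = [36 20; 20 17]
y = z − H·x̄ = [42]
S = H·P̄·Hᵀ + R = [245]
K = P̄·Hᵀ·S⁻¹ = [92/245; 57/245]
x' = x̄ + K·y = [27/35, 27/35]
P' = (I − K·H)·P̄ = [356/245 -344/245; -344/245 916/245]

x' = [27/35, 27/35]
P' = [356/245 -344/245; -344/245 916/245]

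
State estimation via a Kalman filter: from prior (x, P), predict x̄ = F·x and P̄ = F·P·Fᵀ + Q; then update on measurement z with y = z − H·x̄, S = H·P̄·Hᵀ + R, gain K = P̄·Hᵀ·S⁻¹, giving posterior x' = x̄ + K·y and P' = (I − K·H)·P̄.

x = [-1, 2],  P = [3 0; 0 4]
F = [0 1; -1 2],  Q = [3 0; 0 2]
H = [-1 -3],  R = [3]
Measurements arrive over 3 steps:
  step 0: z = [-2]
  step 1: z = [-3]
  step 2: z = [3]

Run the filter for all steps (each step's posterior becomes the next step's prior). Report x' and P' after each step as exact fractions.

step 0: x̄ = F·x = [2, 5]
step 0: P̄ = F·P·Fᵀ + Q = [7 8; 8 21]
step 0: y = z − H·x̄ = [15]
step 0: S = H·P̄·Hᵀ + R = [247]
step 0: K = P̄·Hᵀ·S⁻¹ = [-31/247; -71/247]
step 0: x' = x̄ + K·y = [29/247, 170/247]
step 0: P' = (I − K·H)·P̄ = [768/247 -225/247; -225/247 146/247]
step 1: x̄ = F·x = [170/247, 311/247]
step 1: P̄ = F·P·Fᵀ + Q = [887/247 517/247; 517/247 2746/247]
step 1: y = z − H·x̄ = [362/247]
step 1: S = H·P̄·Hᵀ + R = [29444/247]
step 1: K = P̄·Hᵀ·S⁻¹ = [-1219/14722; -515/1732]
step 1: x' = x̄ + K·y = [4173/7361, 713/866]
step 1: P' = (I − K·H)·P̄ = [20418/7361 -729/866; -729/866 1001/1732]
step 2: x̄ = F·x = [713/866, 7948/7361]
step 2: P̄ = F·P·Fᵀ + Q = [6197/1732 865/433; 865/433 76943/7361]
step 2: y = z − H·x̄ = [103975/14722]
step 2: S = H·P̄·Hᵀ + R = [3316549/29444]
step 2: K = P̄·Hᵀ·S⁻¹ = [-281809/3316549; -982136/3316549]
step 2: x' = x̄ + K·y = [740307/3316549, -3355368/3316549]
step 2: P' = (I − K·H)·P̄ = [9169230/3316549 -2774601/3316549; -2774601/3316549 1907003/3316549]

step 0: x' = [29/247, 170/247], P' = [768/247 -225/247; -225/247 146/247]
step 1: x' = [4173/7361, 713/866], P' = [20418/7361 -729/866; -729/866 1001/1732]
step 2: x' = [740307/3316549, -3355368/3316549], P' = [9169230/3316549 -2774601/3316549; -2774601/3316549 1907003/3316549]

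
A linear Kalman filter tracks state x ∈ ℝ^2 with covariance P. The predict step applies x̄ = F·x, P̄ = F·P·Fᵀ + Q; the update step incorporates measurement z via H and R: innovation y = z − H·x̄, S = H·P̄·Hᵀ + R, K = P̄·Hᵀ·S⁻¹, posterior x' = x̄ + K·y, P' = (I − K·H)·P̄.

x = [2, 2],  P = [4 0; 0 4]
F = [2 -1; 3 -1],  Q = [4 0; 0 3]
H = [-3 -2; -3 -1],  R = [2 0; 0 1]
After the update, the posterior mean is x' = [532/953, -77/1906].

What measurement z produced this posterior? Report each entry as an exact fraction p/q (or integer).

z = [-1, -2]

x̄ = F·x = [2, 4]
P̄ = F·P·Fᵀ + Q = [24 28; 28 43]
S = H·P̄·Hᵀ + R = [726 554; 554 428]
K = P̄·Hᵀ·S⁻¹ = [154/953 -422/953; -1201/1906 989/1906]
x' − x̄ = [-1374/953, -7701/1906] = K·y
y = (KᵀK)⁻¹·Kᵀ·(x' − x̄) = [13, 8]
z = y + H·x̄ = [13, 8] + [-14, -10] = [-1, -2]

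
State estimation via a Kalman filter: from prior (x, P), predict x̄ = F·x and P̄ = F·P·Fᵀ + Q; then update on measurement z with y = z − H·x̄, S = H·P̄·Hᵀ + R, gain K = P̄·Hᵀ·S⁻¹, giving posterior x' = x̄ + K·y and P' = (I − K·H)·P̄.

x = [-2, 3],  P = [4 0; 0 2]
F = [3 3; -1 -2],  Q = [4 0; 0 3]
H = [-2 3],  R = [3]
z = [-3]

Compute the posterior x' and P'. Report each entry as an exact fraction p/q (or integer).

x' = [-9/7, -1237/658]
P' = [30/7 18/7; 18/7 1221/658]

x̄ = F·x = [3, -4]
P̄ = F·P·Fᵀ + Q = [58 -24; -24 15]
y = z − H·x̄ = [15]
S = H·P̄·Hᵀ + R = [658]
K = P̄·Hᵀ·S⁻¹ = [-2/7; 93/658]
x' = x̄ + K·y = [-9/7, -1237/658]
P' = (I − K·H)·P̄ = [30/7 18/7; 18/7 1221/658]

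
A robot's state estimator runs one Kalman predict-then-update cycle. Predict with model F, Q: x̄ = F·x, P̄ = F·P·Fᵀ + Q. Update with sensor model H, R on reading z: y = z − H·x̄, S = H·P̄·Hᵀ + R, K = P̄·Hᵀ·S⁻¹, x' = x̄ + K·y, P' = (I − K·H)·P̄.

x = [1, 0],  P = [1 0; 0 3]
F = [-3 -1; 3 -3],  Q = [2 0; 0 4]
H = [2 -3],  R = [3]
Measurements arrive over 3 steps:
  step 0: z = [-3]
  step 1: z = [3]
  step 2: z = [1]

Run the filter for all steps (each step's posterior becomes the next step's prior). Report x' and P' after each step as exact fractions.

step 0: x' = [-921/419, -183/419], P' = [5082/419 3360/419; 3360/419 2360/419]
step 1: x' = [-43808/21229, -50852/21229], P' = [554332/63687 348034/63687; 348034/63687 238858/63687]
step 2: x' = [286860890/66334891, 168289182/66334891], P' = [535548900/66334891 335593122/66334891; 335593122/66334891 231483706/66334891]

step 0: x̄ = F·x = [-3, 3]
step 0: P̄ = F·P·Fᵀ + Q = [14 0; 0 40]
step 0: y = z − H·x̄ = [12]
step 0: S = H·P̄·Hᵀ + R = [419]
step 0: K = P̄·Hᵀ·S⁻¹ = [28/419; -120/419]
step 0: x' = x̄ + K·y = [-921/419, -183/419]
step 0: P' = (I − K·H)·P̄ = [5082/419 3360/419; 3360/419 2360/419]
step 1: x̄ = F·x = [2946/419, -2214/419]
step 1: P̄ = F·P·Fᵀ + Q = [69096/419 -18498/419; -18498/419 8174/419]
step 1: y = z − H·x̄ = [-11277/419]
step 1: S = H·P̄·Hᵀ + R = [573183/419]
step 1: K = P̄·Hᵀ·S⁻¹ = [64562/191061; -20506/191061]
step 1: x' = x̄ + K·y = [-43808/21229, -50852/21229]
step 1: P' = (I − K·H)·P̄ = [554332/63687 348034/63687; 348034/63687 238858/63687]
step 2: x̄ = F·x = [182276/21229, 21132/21229]
step 2: P̄ = F·P·Fᵀ + Q = [7443424/63687 -728070/21229; -728070/21229 376282/21229]
step 2: y = z − H·x̄ = [-279927/21229]
step 2: S = H·P̄·Hᵀ + R = [66334891/63687]
step 2: K = P̄·Hᵀ·S⁻¹ = [21439478/66334891; -7754958/66334891]
step 2: x' = x̄ + K·y = [286860890/66334891, 168289182/66334891]
step 2: P' = (I − K·H)·P̄ = [535548900/66334891 335593122/66334891; 335593122/66334891 231483706/66334891]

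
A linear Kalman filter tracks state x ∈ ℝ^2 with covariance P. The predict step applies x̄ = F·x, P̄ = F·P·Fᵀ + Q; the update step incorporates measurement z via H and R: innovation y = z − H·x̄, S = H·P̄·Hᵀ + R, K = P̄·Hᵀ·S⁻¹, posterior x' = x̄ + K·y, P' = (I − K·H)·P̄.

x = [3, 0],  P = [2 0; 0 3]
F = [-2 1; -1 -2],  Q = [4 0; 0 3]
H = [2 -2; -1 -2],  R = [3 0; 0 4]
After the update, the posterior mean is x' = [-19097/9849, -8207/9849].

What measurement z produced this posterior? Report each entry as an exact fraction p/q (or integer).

x̄ = F·x = [-6, -3]
P̄ = F·P·Fᵀ + Q = [15 -2; -2 17]
S = H·P̄·Hᵀ + R = [147 42; 42 79]
K = P̄·Hᵀ·S⁻¹ = [3148/9849 -145/469; -1658/9849 -148/469]
x' − x̄ = [39997/9849, 21340/9849] = K·y
y = (KᵀK)⁻¹·Kᵀ·(x' − x̄) = [4, -9]
z = y + H·x̄ = [4, -9] + [-6, 12] = [-2, 3]

z = [-2, 3]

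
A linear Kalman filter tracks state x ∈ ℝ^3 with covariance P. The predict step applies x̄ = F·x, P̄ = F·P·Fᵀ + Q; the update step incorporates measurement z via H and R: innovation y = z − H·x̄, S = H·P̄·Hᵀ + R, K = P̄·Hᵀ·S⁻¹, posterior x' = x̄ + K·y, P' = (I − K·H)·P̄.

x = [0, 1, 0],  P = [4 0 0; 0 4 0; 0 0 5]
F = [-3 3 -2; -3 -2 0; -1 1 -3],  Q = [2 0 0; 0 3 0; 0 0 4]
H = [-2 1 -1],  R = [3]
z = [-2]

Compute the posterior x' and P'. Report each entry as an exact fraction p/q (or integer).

x̄ = F·x = [3, -2, 1]
P̄ = F·P·Fᵀ + Q = [94 12 54; 12 55 4; 54 4 57]
y = z − H·x̄ = [7]
S = H·P̄·Hᵀ + R = [651]
K = P̄·Hᵀ·S⁻¹ = [-230/651; 9/217; -23/93]
x' = x̄ + K·y = [49/93, -53/31, -68/93]
P' = (I − K·H)·P̄ = [8294/651 4674/217 -268/93; 4674/217 11692/217 331/31; -268/93 331/31 1598/93]

x' = [49/93, -53/31, -68/93]
P' = [8294/651 4674/217 -268/93; 4674/217 11692/217 331/31; -268/93 331/31 1598/93]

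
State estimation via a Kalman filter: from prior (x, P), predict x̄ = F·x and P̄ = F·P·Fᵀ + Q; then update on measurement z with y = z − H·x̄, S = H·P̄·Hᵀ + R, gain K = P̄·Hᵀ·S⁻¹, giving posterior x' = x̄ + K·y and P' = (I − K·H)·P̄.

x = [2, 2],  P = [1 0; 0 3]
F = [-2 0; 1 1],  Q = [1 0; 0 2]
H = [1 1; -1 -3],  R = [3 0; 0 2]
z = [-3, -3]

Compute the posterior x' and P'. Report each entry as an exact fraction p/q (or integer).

x̄ = F·x = [-4, 4]
P̄ = F·P·Fᵀ + Q = [5 -2; -2 6]
y = z − H·x̄ = [-3, 5]
S = H·P̄·Hᵀ + R = [10 -15; -15 49]
K = P̄·Hᵀ·S⁻¹ = [162/265 11/53; -44/265 -20/53]
x' = x̄ + K·y = [-1271/265, 692/265]
P' = (I − K·H)·P̄ = [784/265 -298/265; -298/265 166/265]

x' = [-1271/265, 692/265]
P' = [784/265 -298/265; -298/265 166/265]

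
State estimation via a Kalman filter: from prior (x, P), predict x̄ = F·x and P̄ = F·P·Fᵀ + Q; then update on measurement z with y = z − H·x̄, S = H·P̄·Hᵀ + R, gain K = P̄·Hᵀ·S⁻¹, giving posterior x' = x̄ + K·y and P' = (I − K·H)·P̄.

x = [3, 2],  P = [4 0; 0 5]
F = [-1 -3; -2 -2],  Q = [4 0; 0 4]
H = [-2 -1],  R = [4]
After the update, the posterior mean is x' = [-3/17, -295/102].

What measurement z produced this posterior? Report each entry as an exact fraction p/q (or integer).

x̄ = F·x = [-9, -10]
P̄ = F·P·Fᵀ + Q = [53 38; 38 40]
S = H·P̄·Hᵀ + R = [408]
K = P̄·Hᵀ·S⁻¹ = [-6/17; -29/102]
x' − x̄ = [150/17, 725/102] = K·y
y = (KᵀK)⁻¹·Kᵀ·(x' − x̄) = [-25]
z = y + H·x̄ = [-25] + [28] = [3]

z = [3]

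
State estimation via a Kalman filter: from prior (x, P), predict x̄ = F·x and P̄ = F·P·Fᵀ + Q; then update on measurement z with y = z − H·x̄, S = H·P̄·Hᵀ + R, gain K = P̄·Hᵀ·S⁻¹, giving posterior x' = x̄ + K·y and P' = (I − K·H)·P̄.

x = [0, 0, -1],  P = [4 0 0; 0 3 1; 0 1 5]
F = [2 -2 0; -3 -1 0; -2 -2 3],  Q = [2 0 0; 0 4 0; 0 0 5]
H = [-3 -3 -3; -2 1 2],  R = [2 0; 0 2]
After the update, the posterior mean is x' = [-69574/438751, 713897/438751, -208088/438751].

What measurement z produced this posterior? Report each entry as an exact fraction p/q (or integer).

z = [-3, 1]

x̄ = F·x = [0, 0, -3]
P̄ = F·P·Fᵀ + Q = [30 -18 -10; -18 43 27; -10 27 66]
S = H·P̄·Hᵀ + R = [1235 -642; -642 689]
K = P̄·Hᵀ·S⁻¹ = [-67050/438751 -124882/438751; -22098/438751 64103/438751; -56643/438751 61207/438751]
x' − x̄ = [-69574/438751, 713897/438751, 1108165/438751] = K·y
y = (KᵀK)⁻¹·Kᵀ·(x' − x̄) = [-12, 7]
z = y + H·x̄ = [-12, 7] + [9, -6] = [-3, 1]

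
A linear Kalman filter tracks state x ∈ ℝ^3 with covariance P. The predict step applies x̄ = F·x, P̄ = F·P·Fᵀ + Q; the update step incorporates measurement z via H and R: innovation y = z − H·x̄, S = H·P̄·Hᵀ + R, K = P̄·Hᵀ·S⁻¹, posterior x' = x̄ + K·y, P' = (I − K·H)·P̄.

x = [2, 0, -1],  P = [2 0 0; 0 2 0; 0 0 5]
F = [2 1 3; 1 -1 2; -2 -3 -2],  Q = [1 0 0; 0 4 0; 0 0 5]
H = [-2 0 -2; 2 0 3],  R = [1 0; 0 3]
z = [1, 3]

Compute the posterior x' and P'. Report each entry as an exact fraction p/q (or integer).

x̄ = F·x = [1, 0, -2]
P̄ = F·P·Fᵀ + Q = [56 32 -44; 32 28 -18; -44 -18 51]
y = z − H·x̄ = [-1, 7]
S = H·P̄·Hᵀ + R = [77 -90; -90 158]
K = P̄·Hᵀ·S⁻¹ = [-2796/2033 -1850/2033; -1762/2033 -875/2033; 17/19 35/38]
x' = x̄ + K·y = [-8121/2033, -4363/2033, 135/38]
P' = (I − K·H)·P̄ = [9744/2033 5268/2033 -78/19; 5268/2033 16338/2033 -41/19; -78/19 -41/19 139/38]

x' = [-8121/2033, -4363/2033, 135/38]
P' = [9744/2033 5268/2033 -78/19; 5268/2033 16338/2033 -41/19; -78/19 -41/19 139/38]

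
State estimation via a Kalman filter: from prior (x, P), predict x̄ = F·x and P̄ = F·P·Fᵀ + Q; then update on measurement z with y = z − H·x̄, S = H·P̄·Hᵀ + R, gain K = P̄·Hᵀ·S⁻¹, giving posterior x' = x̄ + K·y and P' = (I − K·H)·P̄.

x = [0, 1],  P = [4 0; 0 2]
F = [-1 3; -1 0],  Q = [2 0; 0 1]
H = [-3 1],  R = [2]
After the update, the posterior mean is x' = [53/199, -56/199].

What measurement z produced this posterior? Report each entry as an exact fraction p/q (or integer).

z = [-1]

x̄ = F·x = [3, 0]
P̄ = F·P·Fᵀ + Q = [24 4; 4 5]
S = H·P̄·Hᵀ + R = [199]
K = P̄·Hᵀ·S⁻¹ = [-68/199; -7/199]
x' − x̄ = [-544/199, -56/199] = K·y
y = (KᵀK)⁻¹·Kᵀ·(x' − x̄) = [8]
z = y + H·x̄ = [8] + [-9] = [-1]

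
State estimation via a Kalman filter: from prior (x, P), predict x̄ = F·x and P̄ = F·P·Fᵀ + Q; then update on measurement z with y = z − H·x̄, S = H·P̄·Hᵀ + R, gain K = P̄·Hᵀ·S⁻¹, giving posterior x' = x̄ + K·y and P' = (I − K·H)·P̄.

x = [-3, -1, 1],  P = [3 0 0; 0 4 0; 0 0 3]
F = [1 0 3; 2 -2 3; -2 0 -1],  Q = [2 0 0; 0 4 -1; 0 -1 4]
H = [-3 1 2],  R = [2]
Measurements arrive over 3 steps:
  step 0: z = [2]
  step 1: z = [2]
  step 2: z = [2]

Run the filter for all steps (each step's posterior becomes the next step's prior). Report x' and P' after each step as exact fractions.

step 0: x̄ = F·x = [0, -1, 5]
step 0: P̄ = F·P·Fᵀ + Q = [32 33 -15; 33 59 -22; -15 -22 19]
step 0: y = z − H·x̄ = [-7]
step 0: S = H·P̄·Hᵀ + R = [319]
step 0: K = P̄·Hᵀ·S⁻¹ = [-93/319; -84/319; 61/319]
step 0: x' = x̄ + K·y = [651/319, 269/319, 1168/319]
step 0: P' = (I − K·H)·P̄ = [1559/319 2715/319 888/319; 2715/319 11765/319 -1894/319; 888/319 -1894/319 2340/319]
step 1: x̄ = F·x = [4155/319, 388/29, -2470/319]
step 1: P̄ = F·P·Fᵀ + Q = [28585/319 3464/29 -16354/319; 3464/29 7936/29 -1237/29; -16354/319 -1237/29 13404/319]
step 1: y = z − H·x̄ = [475/11]
step 1: S = H·P̄·Hᵀ + R = [10759/11]
step 1: K = P̄·Hᵀ·S⁻¹ = [-2771/10759; -1870/10759; 2147/10759]
step 1: x' = x̄ + K·y = [20480/10759, 63198/10759, 9405/10759]
step 1: P' = (I − K·H)·P̄ = [266054/10759 814074/10759 -10727/10759; 814074/10759 90564/371 -93937/10759; -10727/10759 -93937/10759 33025/10759]
step 2: x̄ = F·x = [48695/10759, -57221/10759, -7195/1537]
step 2: P̄ = F·P·Fᵀ + Q = [520435/10759 -331736/10759 -79442/1537; -331736/10759 6395829/10759 282884/1537; -79442/1537 282884/1537 156767/1537]
step 2: y = z − H·x̄ = [11226/371]
step 2: S = H·P̄·Hᵀ + R = [32075034/10759]
step 2: K = P̄·Hᵀ·S⁻¹ = [-1001743/10691678; 11351413/32075034; 973868/5345839]
step 2: x' = x̄ + K·y = [262142614/155029331, 835638988/155029331, 128850247/155029331]
step 2: P' = (I − K·H)·P̄ = [6883709773/310058662 21089983881/310058662 -124238914/155029331; 21089983881/310058662 205638424627/930175986 -1264182312/155029331; -124238914/155029331 -1264182312/155029331 473974957/155029331]

step 0: x' = [651/319, 269/319, 1168/319], P' = [1559/319 2715/319 888/319; 2715/319 11765/319 -1894/319; 888/319 -1894/319 2340/319]
step 1: x' = [20480/10759, 63198/10759, 9405/10759], P' = [266054/10759 814074/10759 -10727/10759; 814074/10759 90564/371 -93937/10759; -10727/10759 -93937/10759 33025/10759]
step 2: x' = [262142614/155029331, 835638988/155029331, 128850247/155029331], P' = [6883709773/310058662 21089983881/310058662 -124238914/155029331; 21089983881/310058662 205638424627/930175986 -1264182312/155029331; -124238914/155029331 -1264182312/155029331 473974957/155029331]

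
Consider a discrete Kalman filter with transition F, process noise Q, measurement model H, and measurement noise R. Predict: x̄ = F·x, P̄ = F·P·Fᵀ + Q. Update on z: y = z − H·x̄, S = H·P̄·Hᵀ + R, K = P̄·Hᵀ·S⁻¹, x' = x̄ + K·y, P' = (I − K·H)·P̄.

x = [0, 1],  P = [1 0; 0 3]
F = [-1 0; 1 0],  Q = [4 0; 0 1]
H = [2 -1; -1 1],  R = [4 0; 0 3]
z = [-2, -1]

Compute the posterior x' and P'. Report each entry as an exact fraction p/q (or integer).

x̄ = F·x = [0, 0]
P̄ = F·P·Fᵀ + Q = [5 -1; -1 2]
y = z − H·x̄ = [-2, -1]
S = H·P̄·Hᵀ + R = [30 -15; -15 12]
K = P̄·Hᵀ·S⁻¹ = [14/45 -1/9; -1/45 2/9]
x' = x̄ + K·y = [-23/45, -8/45]
P' = (I − K·H)·P̄ = [41/45 26/45; 26/45 56/45]

x' = [-23/45, -8/45]
P' = [41/45 26/45; 26/45 56/45]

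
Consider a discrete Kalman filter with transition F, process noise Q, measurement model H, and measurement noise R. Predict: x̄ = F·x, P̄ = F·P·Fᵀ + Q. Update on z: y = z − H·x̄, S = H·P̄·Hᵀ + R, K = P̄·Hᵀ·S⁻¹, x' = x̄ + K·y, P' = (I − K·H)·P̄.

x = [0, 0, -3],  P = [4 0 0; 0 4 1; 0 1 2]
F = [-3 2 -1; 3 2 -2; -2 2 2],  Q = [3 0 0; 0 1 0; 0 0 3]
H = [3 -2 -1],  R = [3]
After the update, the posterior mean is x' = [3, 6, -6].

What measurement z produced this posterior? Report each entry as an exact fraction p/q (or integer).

z = [3]

x̄ = F·x = [3, 6, -6]
P̄ = F·P·Fᵀ + Q = [53 -22 38; -22 53 -16; 38 -16 51]
S = H·P̄·Hᵀ + R = [715]
K = P̄·Hᵀ·S⁻¹ = [3/13; -12/55; 19/143]
x' − x̄ = [0, 0, 0] = K·y
y = (KᵀK)⁻¹·Kᵀ·(x' − x̄) = [0]
z = y + H·x̄ = [0] + [3] = [3]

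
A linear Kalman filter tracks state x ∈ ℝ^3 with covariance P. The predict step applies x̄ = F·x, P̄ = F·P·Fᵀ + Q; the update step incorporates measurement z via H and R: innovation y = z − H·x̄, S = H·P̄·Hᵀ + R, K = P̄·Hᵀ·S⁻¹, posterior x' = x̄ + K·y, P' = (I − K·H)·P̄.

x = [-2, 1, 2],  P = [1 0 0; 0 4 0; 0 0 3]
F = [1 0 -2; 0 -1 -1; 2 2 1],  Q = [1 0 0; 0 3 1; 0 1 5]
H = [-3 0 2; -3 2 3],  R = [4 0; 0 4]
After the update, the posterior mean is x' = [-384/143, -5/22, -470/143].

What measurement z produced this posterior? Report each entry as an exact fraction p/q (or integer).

z = [1, -2]

x̄ = F·x = [-6, -3, 0]
P̄ = F·P·Fᵀ + Q = [14 6 -4; 6 10 -10; -4 -10 28]
S = H·P̄·Hᵀ + R = [290 278; 278 302]
K = P̄·Hᵀ·S⁻¹ = [-428/1287 215/1287; -71/198 47/198; -74/1287 392/1287]
x' − x̄ = [474/143, 61/22, -470/143] = K·y
y = (KᵀK)⁻¹·Kᵀ·(x' − x̄) = [-17, -14]
z = y + H·x̄ = [-17, -14] + [18, 12] = [1, -2]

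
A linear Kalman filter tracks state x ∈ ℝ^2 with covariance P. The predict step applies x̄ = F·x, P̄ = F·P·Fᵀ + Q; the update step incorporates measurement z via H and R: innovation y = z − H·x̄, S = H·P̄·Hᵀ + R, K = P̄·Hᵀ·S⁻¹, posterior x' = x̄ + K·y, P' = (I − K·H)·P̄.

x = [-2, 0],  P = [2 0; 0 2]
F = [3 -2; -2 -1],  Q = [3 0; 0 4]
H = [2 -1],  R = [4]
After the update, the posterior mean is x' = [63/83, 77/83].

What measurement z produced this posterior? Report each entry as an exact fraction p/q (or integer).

x̄ = F·x = [-6, 4]
P̄ = F·P·Fᵀ + Q = [29 -8; -8 14]
S = H·P̄·Hᵀ + R = [166]
K = P̄·Hᵀ·S⁻¹ = [33/83; -15/83]
x' − x̄ = [561/83, -255/83] = K·y
y = (KᵀK)⁻¹·Kᵀ·(x' − x̄) = [17]
z = y + H·x̄ = [17] + [-16] = [1]

z = [1]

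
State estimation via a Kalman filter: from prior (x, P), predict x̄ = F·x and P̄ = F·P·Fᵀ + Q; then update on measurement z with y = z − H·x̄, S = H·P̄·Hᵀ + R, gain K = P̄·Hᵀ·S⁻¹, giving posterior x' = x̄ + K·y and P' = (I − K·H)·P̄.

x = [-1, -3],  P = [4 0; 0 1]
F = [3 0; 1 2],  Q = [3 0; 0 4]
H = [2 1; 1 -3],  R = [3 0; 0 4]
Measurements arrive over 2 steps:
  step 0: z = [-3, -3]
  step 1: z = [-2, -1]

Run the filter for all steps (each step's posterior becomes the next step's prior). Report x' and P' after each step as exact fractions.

step 0: x' = [-9036/5659, 683/5659], P' = [3504/5659 156/5659; 156/5659 2100/5659]
step 1: x' = [-19623585/15693151, -634682/15693151], P' = [9209208/15693151 415668/15693151; 415668/15693151 5709516/15693151]

step 0: x̄ = F·x = [-3, -7]
step 0: P̄ = F·P·Fᵀ + Q = [39 12; 12 12]
step 0: y = z − H·x̄ = [10, -21]
step 0: S = H·P̄·Hᵀ + R = [219 -18; -18 79]
step 0: K = P̄·Hᵀ·S⁻¹ = [2388/5659 759/5659; 804/5659 -1536/5659]
step 0: x' = x̄ + K·y = [-9036/5659, 683/5659]
step 0: P' = (I − K·H)·P̄ = [3504/5659 156/5659; 156/5659 2100/5659]
step 1: x̄ = F·x = [-27108/5659, -7670/5659]
step 1: P̄ = F·P·Fᵀ + Q = [48513/5659 11448/5659; 11448/5659 35164/5659]
step 1: y = z − H·x̄ = [50568/5659, -1561/5659]
step 1: S = H·P̄·Hᵀ + R = [291985/5659 -65706/5659; -65706/5659 318937/5659]
step 1: K = P̄·Hᵀ·S⁻¹ = [6278028/15693151 1990551/15693151; 2180284/15693151 -4178220/15693151]
step 1: x' = x̄ + K·y = [-19623585/15693151, -634682/15693151]
step 1: P' = (I − K·H)·P̄ = [9209208/15693151 415668/15693151; 415668/15693151 5709516/15693151]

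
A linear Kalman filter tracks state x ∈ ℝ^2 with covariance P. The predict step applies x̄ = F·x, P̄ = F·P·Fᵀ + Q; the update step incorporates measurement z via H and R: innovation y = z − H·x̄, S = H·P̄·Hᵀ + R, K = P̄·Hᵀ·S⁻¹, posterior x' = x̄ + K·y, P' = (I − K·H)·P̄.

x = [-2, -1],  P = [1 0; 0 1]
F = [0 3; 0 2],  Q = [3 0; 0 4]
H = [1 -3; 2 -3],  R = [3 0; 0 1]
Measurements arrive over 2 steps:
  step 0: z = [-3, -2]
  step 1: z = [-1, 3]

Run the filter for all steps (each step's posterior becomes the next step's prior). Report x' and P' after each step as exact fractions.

step 0: x̄ = F·x = [-3, -2]
step 0: P̄ = F·P·Fᵀ + Q = [12 6; 6 8]
step 0: y = z − H·x̄ = [-6, -2]
step 0: S = H·P̄·Hᵀ + R = [51 42; 42 49]
step 0: K = P̄·Hᵀ·S⁻¹ = [-26/35 186/245; -18/35 48/245]
step 0: x' = x̄ + K·y = [-3/49, 34/49]
step 0: P' = (I − K·H)·P̄ = [732/245 426/245; 426/245 268/245]
step 1: x̄ = F·x = [102/49, 68/49]
step 1: P̄ = F·P·Fᵀ + Q = [3147/245 1608/245; 1608/245 2052/245]
step 1: y = z − H·x̄ = [53/49, 3]
step 1: S = H·P̄·Hᵀ + R = [12702/245 42; 42 49]
step 1: K = P̄·Hᵀ·S⁻¹ = [-979/1294 24441/31703; -338/647 6432/31703]
step 1: x' = x̄ + K·y = [226747/63406, 45378/31703]
step 1: P' = (I − K·H)·P̄ = [192795/63406 56118/31703; 56118/31703 35268/31703]

step 0: x' = [-3/49, 34/49], P' = [732/245 426/245; 426/245 268/245]
step 1: x' = [226747/63406, 45378/31703], P' = [192795/63406 56118/31703; 56118/31703 35268/31703]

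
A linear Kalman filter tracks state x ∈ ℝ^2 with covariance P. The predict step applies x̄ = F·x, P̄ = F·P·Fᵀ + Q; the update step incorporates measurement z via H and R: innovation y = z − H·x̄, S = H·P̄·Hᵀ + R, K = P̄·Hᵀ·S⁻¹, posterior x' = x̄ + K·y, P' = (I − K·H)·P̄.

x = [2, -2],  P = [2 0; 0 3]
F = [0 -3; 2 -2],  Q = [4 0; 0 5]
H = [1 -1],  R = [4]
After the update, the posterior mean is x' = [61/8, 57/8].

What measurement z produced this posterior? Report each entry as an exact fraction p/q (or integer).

z = [1]

x̄ = F·x = [6, 8]
P̄ = F·P·Fᵀ + Q = [31 18; 18 25]
S = H·P̄·Hᵀ + R = [24]
K = P̄·Hᵀ·S⁻¹ = [13/24; -7/24]
x' − x̄ = [13/8, -7/8] = K·y
y = (KᵀK)⁻¹·Kᵀ·(x' − x̄) = [3]
z = y + H·x̄ = [3] + [-2] = [1]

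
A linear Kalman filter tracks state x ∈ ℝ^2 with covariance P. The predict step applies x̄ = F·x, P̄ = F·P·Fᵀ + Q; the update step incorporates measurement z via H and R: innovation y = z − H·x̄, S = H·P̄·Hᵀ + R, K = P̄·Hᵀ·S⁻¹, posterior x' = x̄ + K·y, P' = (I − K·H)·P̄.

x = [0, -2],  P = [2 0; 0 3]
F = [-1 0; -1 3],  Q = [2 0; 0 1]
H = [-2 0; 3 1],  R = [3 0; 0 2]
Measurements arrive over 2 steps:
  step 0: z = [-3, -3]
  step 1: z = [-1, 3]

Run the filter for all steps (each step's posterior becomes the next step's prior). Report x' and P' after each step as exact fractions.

step 0: x̄ = F·x = [0, -6]
step 0: P̄ = F·P·Fᵀ + Q = [4 2; 2 30]
step 0: y = z − H·x̄ = [-3, 3]
step 0: S = H·P̄·Hᵀ + R = [19 -28; -28 80]
step 0: K = P̄·Hᵀ·S⁻¹ = [-31/92 21/368; 43/46 143/184]
step 0: x' = x̄ + K·y = [435/368, -1191/184]
step 0: P' = (I − K·H)·P̄ = [93/184 -129/92; -129/92 265/46]
step 1: x̄ = F·x = [-435/368, -7581/368]
step 1: P̄ = F·P·Fᵀ + Q = [461/184 867/184; 867/184 11365/184]
step 1: y = z − H·x̄ = [-619/184, 4995/184]
step 1: S = H·P̄·Hᵀ + R = [599/46 -1125/46; -1125/46 5271/46]
step 1: K = P̄·Hᵀ·S⁻¹ = [-8437/27416 1125/27416; 23811/27416 69727/82248]
step 1: x' = x̄ + K·y = [106063/109664, -55737/109664]
step 1: P' = (I − K·H)·P̄ = [25311/54832 -71433/54832; -71433/54832 921805/164496]

step 0: x' = [435/368, -1191/184], P' = [93/184 -129/92; -129/92 265/46]
step 1: x' = [106063/109664, -55737/109664], P' = [25311/54832 -71433/54832; -71433/54832 921805/164496]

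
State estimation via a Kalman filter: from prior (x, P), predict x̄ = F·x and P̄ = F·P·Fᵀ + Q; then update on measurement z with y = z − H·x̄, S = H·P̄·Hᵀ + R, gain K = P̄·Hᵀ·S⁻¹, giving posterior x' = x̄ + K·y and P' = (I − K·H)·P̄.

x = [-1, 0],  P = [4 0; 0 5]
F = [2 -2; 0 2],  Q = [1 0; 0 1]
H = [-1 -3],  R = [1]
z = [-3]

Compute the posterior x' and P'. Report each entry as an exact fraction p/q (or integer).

x̄ = F·x = [-2, 0]
P̄ = F·P·Fᵀ + Q = [37 -20; -20 21]
y = z − H·x̄ = [-5]
S = H·P̄·Hᵀ + R = [107]
K = P̄·Hᵀ·S⁻¹ = [23/107; -43/107]
x' = x̄ + K·y = [-329/107, 215/107]
P' = (I − K·H)·P̄ = [3430/107 -1151/107; -1151/107 398/107]

x' = [-329/107, 215/107]
P' = [3430/107 -1151/107; -1151/107 398/107]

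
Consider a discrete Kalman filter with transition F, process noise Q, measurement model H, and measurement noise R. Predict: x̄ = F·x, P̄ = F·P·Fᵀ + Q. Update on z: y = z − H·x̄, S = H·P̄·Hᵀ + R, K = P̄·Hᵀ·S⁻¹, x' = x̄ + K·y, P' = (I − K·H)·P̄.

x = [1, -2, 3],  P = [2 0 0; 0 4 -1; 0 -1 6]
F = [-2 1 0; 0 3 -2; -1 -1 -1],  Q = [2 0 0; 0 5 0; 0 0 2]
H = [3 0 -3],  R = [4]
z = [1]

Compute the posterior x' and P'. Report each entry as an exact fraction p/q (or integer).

x̄ = F·x = [-4, -12, -2]
P̄ = F·P·Fᵀ + Q = [14 14 1; 14 77 1; 1 1 12]
y = z − H·x̄ = [7]
S = H·P̄·Hᵀ + R = [220]
K = P̄·Hᵀ·S⁻¹ = [39/220; 39/220; -3/20]
x' = x̄ + K·y = [-607/220, -2367/220, -61/20]
P' = (I − K·H)·P̄ = [1559/220 1559/220 137/20; 1559/220 15419/220 137/20; 137/20 137/20 141/20]

x' = [-607/220, -2367/220, -61/20]
P' = [1559/220 1559/220 137/20; 1559/220 15419/220 137/20; 137/20 137/20 141/20]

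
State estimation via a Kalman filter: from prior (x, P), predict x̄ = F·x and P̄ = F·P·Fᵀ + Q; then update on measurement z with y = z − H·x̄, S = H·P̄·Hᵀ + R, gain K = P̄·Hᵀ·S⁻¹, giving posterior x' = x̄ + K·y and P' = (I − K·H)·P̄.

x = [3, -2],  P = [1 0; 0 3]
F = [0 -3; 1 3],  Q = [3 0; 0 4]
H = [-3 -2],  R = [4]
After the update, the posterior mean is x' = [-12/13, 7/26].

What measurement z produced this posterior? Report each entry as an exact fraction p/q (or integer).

x̄ = F·x = [6, -3]
P̄ = F·P·Fᵀ + Q = [30 -27; -27 32]
S = H·P̄·Hᵀ + R = [78]
K = P̄·Hᵀ·S⁻¹ = [-6/13; 17/78]
x' − x̄ = [-90/13, 85/26] = K·y
y = (KᵀK)⁻¹·Kᵀ·(x' − x̄) = [15]
z = y + H·x̄ = [15] + [-12] = [3]

z = [3]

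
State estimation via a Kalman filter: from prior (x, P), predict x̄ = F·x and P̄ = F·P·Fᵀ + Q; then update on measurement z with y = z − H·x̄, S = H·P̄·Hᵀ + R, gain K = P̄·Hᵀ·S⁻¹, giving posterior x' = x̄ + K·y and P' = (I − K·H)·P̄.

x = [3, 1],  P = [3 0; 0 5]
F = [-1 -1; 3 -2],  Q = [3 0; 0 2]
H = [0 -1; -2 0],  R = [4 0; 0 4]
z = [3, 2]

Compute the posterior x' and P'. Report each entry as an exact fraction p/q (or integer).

x' = [-804/635, -1413/635]
P' = [582/635 4/635; 4/635 2348/635]

x̄ = F·x = [-4, 7]
P̄ = F·P·Fᵀ + Q = [11 1; 1 49]
y = z − H·x̄ = [10, -6]
S = H·P̄·Hᵀ + R = [53 2; 2 48]
K = P̄·Hᵀ·S⁻¹ = [-1/635 -291/635; -587/635 -2/635]
x' = x̄ + K·y = [-804/635, -1413/635]
P' = (I − K·H)·P̄ = [582/635 4/635; 4/635 2348/635]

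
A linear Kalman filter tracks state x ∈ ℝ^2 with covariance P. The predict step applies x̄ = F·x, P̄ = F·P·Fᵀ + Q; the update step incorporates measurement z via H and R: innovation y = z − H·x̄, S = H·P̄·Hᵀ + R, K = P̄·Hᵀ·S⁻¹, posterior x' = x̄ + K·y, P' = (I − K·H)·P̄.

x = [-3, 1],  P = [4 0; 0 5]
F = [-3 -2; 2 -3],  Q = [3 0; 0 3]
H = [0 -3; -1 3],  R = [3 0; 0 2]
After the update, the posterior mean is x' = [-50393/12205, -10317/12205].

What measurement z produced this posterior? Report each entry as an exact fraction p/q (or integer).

z = [3, 2]

x̄ = F·x = [7, -9]
P̄ = F·P·Fᵀ + Q = [59 6; 6 64]
S = H·P̄·Hᵀ + R = [579 -558; -558 601]
K = P̄·Hᵀ·S⁻¹ = [-11232/12205 -11261/12205; -3868/12205 186/12205]
x' − x̄ = [-135828/12205, 99528/12205] = K·y
y = (KᵀK)⁻¹·Kᵀ·(x' − x̄) = [-24, 36]
z = y + H·x̄ = [-24, 36] + [27, -34] = [3, 2]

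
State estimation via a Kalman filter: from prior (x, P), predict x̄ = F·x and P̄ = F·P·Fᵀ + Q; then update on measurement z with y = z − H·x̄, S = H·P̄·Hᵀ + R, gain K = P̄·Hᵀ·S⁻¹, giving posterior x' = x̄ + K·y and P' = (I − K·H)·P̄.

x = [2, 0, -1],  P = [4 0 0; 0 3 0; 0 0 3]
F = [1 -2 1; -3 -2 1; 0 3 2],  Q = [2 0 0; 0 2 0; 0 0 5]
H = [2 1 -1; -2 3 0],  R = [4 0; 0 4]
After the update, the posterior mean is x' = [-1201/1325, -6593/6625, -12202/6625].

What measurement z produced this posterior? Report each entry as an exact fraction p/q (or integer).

x̄ = F·x = [1, -7, -2]
P̄ = F·P·Fᵀ + Q = [21 3 -12; 3 53 -12; -12 -12 44]
S = H·P̄·Hᵀ + R = [269 99; 99 529]
K = P̄·Hᵀ·S⁻¹ = [1671/6625 -726/6625; 5603/33125 8532/33125; -10283/33125 1173/33125]
x' − x̄ = [-2526/1325, 39782/6625, 1048/6625] = K·y
y = (KᵀK)⁻¹·Kᵀ·(x' − x̄) = [2, 22]
z = y + H·x̄ = [2, 22] + [-3, -23] = [-1, -1]

z = [-1, -1]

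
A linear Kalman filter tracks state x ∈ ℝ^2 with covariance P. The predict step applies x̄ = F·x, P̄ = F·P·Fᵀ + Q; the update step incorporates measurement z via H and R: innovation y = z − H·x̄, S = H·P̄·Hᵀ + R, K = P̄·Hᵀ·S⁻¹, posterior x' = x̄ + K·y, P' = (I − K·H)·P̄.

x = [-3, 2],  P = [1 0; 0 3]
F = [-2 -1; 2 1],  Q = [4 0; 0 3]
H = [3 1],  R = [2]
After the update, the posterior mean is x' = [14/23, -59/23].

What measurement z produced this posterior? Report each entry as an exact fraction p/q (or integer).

z = [-1]

x̄ = F·x = [4, -4]
P̄ = F·P·Fᵀ + Q = [11 -7; -7 10]
S = H·P̄·Hᵀ + R = [69]
K = P̄·Hᵀ·S⁻¹ = [26/69; -11/69]
x' − x̄ = [-78/23, 33/23] = K·y
y = (KᵀK)⁻¹·Kᵀ·(x' − x̄) = [-9]
z = y + H·x̄ = [-9] + [8] = [-1]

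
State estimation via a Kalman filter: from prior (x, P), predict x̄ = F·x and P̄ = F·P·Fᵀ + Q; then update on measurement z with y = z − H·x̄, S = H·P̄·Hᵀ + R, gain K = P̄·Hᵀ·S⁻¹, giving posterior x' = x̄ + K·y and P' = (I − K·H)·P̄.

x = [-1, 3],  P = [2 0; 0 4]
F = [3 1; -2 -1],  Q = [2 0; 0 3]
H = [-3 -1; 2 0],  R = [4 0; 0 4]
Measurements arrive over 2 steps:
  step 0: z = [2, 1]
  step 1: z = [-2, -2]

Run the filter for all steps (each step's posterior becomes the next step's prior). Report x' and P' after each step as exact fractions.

step 0: x' = [44/339, -598/339], P' = [200/339 -376/339; -376/339 1412/339]
step 1: x' = [-2484/5333, 60382/26665], P' = [2654/5333 -4626/5333; -4626/5333 94442/26665]

step 0: x̄ = F·x = [0, -1]
step 0: P̄ = F·P·Fᵀ + Q = [24 -16; -16 15]
step 0: y = z − H·x̄ = [1, 1]
step 0: S = H·P̄·Hᵀ + R = [139 -112; -112 100]
step 0: K = P̄·Hᵀ·S⁻¹ = [-56/339 100/339; -71/339 -188/339]
step 0: x' = x̄ + K·y = [44/339, -598/339]
step 0: P' = (I − K·H)·P̄ = [200/339 -376/339; -376/339 1412/339]
step 1: x̄ = F·x = [-466/339, 170/113]
step 1: P̄ = F·P·Fᵀ + Q = [1634/339 -244/113; -244/113 575/113]
step 1: y = z − H·x̄ = [-522/113, 254/339]
step 1: S = H·P̄·Hᵀ + R = [4465/113 -2780/113; -2780/113 7892/339]
step 1: K = P̄·Hᵀ·S⁻¹ = [-834/5333 1327/5333; -6263/26665 -2313/5333]
step 1: x' = x̄ + K·y = [-2484/5333, 60382/26665]
step 1: P' = (I − K·H)·P̄ = [2654/5333 -4626/5333; -4626/5333 94442/26665]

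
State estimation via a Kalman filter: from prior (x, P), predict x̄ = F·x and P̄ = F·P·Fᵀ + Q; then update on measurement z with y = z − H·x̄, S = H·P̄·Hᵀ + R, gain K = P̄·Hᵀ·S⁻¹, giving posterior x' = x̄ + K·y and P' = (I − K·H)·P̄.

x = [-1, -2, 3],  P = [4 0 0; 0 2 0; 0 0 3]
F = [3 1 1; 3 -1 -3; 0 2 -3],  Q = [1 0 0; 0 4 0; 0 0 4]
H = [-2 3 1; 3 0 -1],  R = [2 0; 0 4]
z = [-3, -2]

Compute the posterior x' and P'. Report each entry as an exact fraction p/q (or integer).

x' = [-3857/1318, -477/659, -8943/1318]
P' = [18017/7908 -3719/11862 132857/23724; -3719/11862 10970/17793 -65759/35586; 132857/23724 -65759/35586 1213985/71172]

x̄ = F·x = [-2, -10, -13]
P̄ = F·P·Fᵀ + Q = [42 25 -5; 25 69 23; -5 23 39]
y = z − H·x̄ = [36, -9]
S = H·P̄·Hᵀ + R = [688 -160; -160 451]
K = P̄·Hᵀ·S⁻¹ = [2441/47448 1831/5931; 22375/71172 4036/17793; 22289/142344 -1142/17793]
x' = x̄ + K·y = [-3857/1318, -477/659, -8943/1318]
P' = (I − K·H)·P̄ = [18017/7908 -3719/11862 132857/23724; -3719/11862 10970/17793 -65759/35586; 132857/23724 -65759/35586 1213985/71172]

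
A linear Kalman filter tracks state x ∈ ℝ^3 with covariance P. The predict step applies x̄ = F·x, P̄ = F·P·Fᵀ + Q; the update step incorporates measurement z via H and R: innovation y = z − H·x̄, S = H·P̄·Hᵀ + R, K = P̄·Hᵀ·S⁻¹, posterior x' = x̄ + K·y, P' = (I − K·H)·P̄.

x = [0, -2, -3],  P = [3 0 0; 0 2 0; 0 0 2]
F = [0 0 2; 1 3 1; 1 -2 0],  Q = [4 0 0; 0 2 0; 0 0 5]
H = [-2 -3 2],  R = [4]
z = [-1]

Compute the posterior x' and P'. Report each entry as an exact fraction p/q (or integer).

x' = [-1254/497, 375/497, -844/497]
P' = [4668/497 -1648/497 2124/497; -1648/497 2224/497 1486/497; 2124/497 1486/497 4471/497]

x̄ = F·x = [-6, -9, 4]
P̄ = F·P·Fᵀ + Q = [12 4 0; 4 25 -9; 0 -9 16]
y = z − H·x̄ = [-48]
S = H·P̄·Hᵀ + R = [497]
K = P̄·Hᵀ·S⁻¹ = [-36/497; -101/497; 59/497]
x' = x̄ + K·y = [-1254/497, 375/497, -844/497]
P' = (I − K·H)·P̄ = [4668/497 -1648/497 2124/497; -1648/497 2224/497 1486/497; 2124/497 1486/497 4471/497]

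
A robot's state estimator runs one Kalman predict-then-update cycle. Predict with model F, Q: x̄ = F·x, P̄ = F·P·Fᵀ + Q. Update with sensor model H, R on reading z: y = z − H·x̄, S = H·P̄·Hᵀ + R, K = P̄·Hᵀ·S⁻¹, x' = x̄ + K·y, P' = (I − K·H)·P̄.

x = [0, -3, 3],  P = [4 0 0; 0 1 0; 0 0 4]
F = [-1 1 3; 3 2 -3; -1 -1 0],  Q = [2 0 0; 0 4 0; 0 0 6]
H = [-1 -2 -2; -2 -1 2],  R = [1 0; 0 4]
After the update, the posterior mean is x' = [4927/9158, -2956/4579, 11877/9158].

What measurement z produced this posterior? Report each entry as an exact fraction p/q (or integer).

z = [-2, 2]

x̄ = F·x = [6, -15, 3]
P̄ = F·P·Fᵀ + Q = [43 -46 3; -46 80 -14; 3 -14 11]
S = H·P̄·Hᵀ + R = [124 6; 6 148]
K = P̄·Hᵀ·S⁻¹ = [1642/4579 -2237/9158; -3158/4579 -367/4579; 66/4579 1851/9158]
x' − x̄ = [-50021/9158, 65729/4579, -15597/9158] = K·y
y = (KᵀK)⁻¹·Kᵀ·(x' − x̄) = [-20, -7]
z = y + H·x̄ = [-20, -7] + [18, 9] = [-2, 2]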